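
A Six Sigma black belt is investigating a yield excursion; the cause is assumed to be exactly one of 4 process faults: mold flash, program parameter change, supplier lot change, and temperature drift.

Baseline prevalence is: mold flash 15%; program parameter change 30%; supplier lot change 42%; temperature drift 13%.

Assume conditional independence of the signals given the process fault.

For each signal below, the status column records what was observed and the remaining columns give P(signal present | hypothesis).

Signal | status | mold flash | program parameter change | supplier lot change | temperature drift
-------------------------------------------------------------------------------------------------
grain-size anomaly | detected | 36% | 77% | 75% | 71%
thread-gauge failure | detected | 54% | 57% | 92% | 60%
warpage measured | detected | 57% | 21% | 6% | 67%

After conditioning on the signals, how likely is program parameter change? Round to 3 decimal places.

Multiply each prior by the joint likelihood of the signal pattern:
  mold flash: 0.15 × 0.36 × 0.54 × 0.57 = 0.016621
  program parameter change: 0.30 × 0.77 × 0.57 × 0.21 = 0.027651
  supplier lot change: 0.42 × 0.75 × 0.92 × 0.06 = 0.017388
  temperature drift: 0.13 × 0.71 × 0.60 × 0.67 = 0.037105
Marginal likelihood of the evidence = 0.098764.
P(program parameter change | evidence) = 0.027651 / 0.098764 ≈ 0.280.

0.280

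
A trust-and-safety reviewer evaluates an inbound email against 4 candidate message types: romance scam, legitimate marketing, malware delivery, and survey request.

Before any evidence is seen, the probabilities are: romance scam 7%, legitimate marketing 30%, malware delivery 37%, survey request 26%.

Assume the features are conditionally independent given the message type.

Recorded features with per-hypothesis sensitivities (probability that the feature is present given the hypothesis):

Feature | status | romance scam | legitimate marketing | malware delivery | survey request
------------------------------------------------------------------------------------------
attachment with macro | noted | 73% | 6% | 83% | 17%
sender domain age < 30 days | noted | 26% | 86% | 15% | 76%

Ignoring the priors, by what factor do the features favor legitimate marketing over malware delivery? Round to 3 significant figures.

0.414

The Bayes factor is the ratio of the joint likelihoods of the feature pattern under the two hypotheses.
  legitimate marketing: 0.06 × 0.86 = 0.0516
  malware delivery: 0.83 × 0.15 = 0.1245
Bayes factor = 0.0516 / 0.1245 ≈ 0.414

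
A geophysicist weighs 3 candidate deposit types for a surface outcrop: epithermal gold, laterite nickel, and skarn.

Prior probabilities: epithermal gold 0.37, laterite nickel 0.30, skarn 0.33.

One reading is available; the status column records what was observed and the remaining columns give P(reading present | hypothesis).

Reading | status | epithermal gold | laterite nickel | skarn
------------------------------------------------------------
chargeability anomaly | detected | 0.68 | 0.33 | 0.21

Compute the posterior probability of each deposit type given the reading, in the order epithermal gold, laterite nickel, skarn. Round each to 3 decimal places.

Multiply each prior by the likelihood of the reading:
  epithermal gold: 0.37 × 0.68 = 0.2516
  laterite nickel: 0.30 × 0.33 = 0.099
  skarn: 0.33 × 0.21 = 0.0693
Marginal likelihood of the evidence = 0.4199.
P(epithermal gold | evidence) = 0.2516 / 0.4199 ≈ 0.599
P(laterite nickel | evidence) = 0.099 / 0.4199 ≈ 0.236
P(skarn | evidence) = 0.0693 / 0.4199 ≈ 0.165

0.599, 0.236, 0.165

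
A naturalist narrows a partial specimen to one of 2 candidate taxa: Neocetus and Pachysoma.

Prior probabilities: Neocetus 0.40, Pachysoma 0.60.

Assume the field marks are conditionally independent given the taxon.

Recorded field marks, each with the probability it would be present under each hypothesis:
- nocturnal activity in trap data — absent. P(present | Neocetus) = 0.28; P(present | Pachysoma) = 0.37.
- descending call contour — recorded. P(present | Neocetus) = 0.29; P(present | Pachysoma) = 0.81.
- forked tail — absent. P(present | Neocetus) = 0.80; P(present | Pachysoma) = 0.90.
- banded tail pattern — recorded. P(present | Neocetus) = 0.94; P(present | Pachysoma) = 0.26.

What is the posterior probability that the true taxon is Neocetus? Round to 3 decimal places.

By Bayes' rule with conditional independence, the unnormalized weight for each hypothesis is prior × ∏ likelihoods (using 1 − P(present | H) for each absent field mark):
  Neocetus: 0.40 × (1 − 0.28) × 0.29 × (1 − 0.80) × 0.94 = 0.015702
  Pachysoma: 0.60 × (1 − 0.37) × 0.81 × (1 − 0.90) × 0.26 = 0.0079607
Marginal likelihood of the evidence = 0.023662.
P(Neocetus | evidence) = 0.015702 / 0.023662 ≈ 0.664.

0.664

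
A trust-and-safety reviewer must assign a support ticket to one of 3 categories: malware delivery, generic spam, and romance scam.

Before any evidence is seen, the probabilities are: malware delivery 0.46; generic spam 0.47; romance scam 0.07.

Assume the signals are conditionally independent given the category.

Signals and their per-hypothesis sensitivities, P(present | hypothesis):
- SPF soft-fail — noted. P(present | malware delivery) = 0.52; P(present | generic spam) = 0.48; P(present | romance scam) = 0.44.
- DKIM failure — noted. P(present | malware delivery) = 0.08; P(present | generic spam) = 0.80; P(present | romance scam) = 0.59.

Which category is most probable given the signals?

Multiply each prior by the joint likelihood of the signal pattern:
  malware delivery: 0.46 × 0.52 × 0.08 = 0.019136
  generic spam: 0.47 × 0.48 × 0.80 = 0.18048
  romance scam: 0.07 × 0.44 × 0.59 = 0.018172
Marginal likelihood of the evidence = 0.21779.
P(malware delivery | evidence) ≈ 0.019136 / 0.21779 ≈ 0.088
P(generic spam | evidence) ≈ 0.18048 / 0.21779 ≈ 0.829
P(romance scam | evidence) ≈ 0.018172 / 0.21779 ≈ 0.083
The largest is 0.829, so generic spam is most probable.

generic spam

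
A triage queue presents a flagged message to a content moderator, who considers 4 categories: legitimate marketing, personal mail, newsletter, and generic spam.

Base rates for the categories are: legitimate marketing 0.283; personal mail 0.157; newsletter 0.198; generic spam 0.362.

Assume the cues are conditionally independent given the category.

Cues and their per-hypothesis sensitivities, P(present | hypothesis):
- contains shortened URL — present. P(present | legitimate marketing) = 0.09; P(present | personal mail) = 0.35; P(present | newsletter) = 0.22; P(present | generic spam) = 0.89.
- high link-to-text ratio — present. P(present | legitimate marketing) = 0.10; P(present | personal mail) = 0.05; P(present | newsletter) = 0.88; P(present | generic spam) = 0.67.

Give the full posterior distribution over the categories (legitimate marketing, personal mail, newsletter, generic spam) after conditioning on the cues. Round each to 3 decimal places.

0.010, 0.011, 0.148, 0.832

By Bayes' rule with conditional independence, the unnormalized weight for each hypothesis is prior × ∏ likelihoods:
  legitimate marketing: 0.283 × 0.09 × 0.10 = 0.002547
  personal mail: 0.157 × 0.35 × 0.05 = 0.0027475
  newsletter: 0.198 × 0.22 × 0.88 = 0.038333
  generic spam: 0.362 × 0.89 × 0.67 = 0.21586
Marginal likelihood of the evidence = 0.25949.
P(legitimate marketing | evidence) = 0.002547 / 0.25949 ≈ 0.010
P(personal mail | evidence) = 0.0027475 / 0.25949 ≈ 0.011
P(newsletter | evidence) = 0.038333 / 0.25949 ≈ 0.148
P(generic spam | evidence) = 0.21586 / 0.25949 ≈ 0.832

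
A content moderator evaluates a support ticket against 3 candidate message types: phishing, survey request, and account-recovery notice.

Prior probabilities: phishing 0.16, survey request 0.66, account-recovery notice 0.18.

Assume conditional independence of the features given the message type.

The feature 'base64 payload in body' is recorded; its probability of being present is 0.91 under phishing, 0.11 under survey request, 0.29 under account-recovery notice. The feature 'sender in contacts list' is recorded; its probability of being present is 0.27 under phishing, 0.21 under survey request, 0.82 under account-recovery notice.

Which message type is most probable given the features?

Multiply each prior by the joint likelihood of the feature pattern:
  phishing: 0.16 × 0.91 × 0.27 = 0.039312
  survey request: 0.66 × 0.11 × 0.21 = 0.015246
  account-recovery notice: 0.18 × 0.29 × 0.82 = 0.042804
Marginal likelihood of the evidence = 0.097362.
P(phishing | evidence) ≈ 0.039312 / 0.097362 ≈ 0.404
P(survey request | evidence) ≈ 0.015246 / 0.097362 ≈ 0.157
P(account-recovery notice | evidence) ≈ 0.042804 / 0.097362 ≈ 0.440
The largest is 0.440, so account-recovery notice is most probable.

account-recovery notice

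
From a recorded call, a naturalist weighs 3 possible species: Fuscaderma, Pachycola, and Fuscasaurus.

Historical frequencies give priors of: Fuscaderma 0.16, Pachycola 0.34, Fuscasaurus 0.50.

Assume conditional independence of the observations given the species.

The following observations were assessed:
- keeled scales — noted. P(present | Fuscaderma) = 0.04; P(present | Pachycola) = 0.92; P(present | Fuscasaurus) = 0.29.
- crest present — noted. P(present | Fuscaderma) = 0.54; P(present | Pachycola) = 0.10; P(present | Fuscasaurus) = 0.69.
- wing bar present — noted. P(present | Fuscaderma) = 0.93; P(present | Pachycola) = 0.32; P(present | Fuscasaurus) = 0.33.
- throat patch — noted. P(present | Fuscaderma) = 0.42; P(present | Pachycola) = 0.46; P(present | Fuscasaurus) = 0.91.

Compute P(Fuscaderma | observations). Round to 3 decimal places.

0.037

Multiply each prior by the joint likelihood of the evidence pattern:
  Fuscaderma: 0.16 × 0.04 × 0.54 × 0.93 × 0.42 = 0.0013499
  Pachycola: 0.34 × 0.92 × 0.10 × 0.32 × 0.46 = 0.0046044
  Fuscasaurus: 0.50 × 0.29 × 0.69 × 0.33 × 0.91 = 0.030045
The unnormalized weights sum to 0.035999.
P(Fuscaderma | evidence) = 0.0013499 / 0.035999 ≈ 0.037.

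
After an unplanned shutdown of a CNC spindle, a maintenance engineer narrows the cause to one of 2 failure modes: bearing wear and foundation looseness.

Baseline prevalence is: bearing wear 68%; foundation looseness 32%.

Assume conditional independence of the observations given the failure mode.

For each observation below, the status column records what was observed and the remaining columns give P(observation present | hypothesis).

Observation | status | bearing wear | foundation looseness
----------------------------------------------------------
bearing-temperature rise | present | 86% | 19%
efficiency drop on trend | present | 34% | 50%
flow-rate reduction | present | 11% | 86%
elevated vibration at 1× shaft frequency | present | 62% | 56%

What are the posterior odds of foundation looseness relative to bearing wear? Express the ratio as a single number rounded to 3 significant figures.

1.08

Posterior odds equal prior odds times the likelihood ratio; only the two competing hypotheses matter.
  foundation looseness: 0.32 × 0.19 × 0.50 × 0.86 × 0.56 = 0.014641
  bearing wear: 0.68 × 0.86 × 0.34 × 0.11 × 0.62 = 0.01356
Odds(foundation looseness : bearing wear) = 0.014641 / 0.01356 ≈ 1.08.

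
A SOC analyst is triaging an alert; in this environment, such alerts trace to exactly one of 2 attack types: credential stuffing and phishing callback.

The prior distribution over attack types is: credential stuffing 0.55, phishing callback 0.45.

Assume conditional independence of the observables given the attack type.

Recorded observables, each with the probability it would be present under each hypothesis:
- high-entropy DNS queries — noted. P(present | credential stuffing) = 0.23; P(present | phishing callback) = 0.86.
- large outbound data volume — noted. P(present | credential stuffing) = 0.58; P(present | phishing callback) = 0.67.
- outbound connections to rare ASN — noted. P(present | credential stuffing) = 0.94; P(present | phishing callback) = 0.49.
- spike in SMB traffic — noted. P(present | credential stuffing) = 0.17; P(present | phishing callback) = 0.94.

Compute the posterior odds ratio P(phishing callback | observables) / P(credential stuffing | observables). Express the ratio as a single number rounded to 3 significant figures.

10.2

Unnormalized posterior weight (prior times the observable likelihoods) for each of the two hypotheses:
  phishing callback: 0.45 × 0.86 × 0.67 × 0.49 × 0.94 = 0.11943
  credential stuffing: 0.55 × 0.23 × 0.58 × 0.94 × 0.17 = 0.011725
Odds(phishing callback : credential stuffing) = 0.11943 / 0.011725 ≈ 10.2.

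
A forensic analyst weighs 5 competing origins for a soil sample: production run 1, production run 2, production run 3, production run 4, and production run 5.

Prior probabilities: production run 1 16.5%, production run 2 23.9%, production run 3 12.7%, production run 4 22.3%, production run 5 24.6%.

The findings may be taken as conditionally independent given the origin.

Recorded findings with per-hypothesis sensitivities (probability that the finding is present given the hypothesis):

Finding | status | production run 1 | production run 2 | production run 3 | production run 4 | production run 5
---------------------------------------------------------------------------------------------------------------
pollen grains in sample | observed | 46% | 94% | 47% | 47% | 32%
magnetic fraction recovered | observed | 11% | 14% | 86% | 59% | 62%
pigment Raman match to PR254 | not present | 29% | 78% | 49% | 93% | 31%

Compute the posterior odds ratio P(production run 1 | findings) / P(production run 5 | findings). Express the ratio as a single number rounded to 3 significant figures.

0.176

The normalizing constant cancels in an odds ratio, so compute prior × likelihood for the two hypotheses only (using 1 − P(present | H) for each absent finding):
  production run 1: 0.165 × 0.46 × 0.11 × (1 − 0.29) = 0.0059278
  production run 5: 0.246 × 0.32 × 0.62 × (1 − 0.31) = 0.033676
Posterior odds = 0.0059278 / 0.033676 ≈ 0.176.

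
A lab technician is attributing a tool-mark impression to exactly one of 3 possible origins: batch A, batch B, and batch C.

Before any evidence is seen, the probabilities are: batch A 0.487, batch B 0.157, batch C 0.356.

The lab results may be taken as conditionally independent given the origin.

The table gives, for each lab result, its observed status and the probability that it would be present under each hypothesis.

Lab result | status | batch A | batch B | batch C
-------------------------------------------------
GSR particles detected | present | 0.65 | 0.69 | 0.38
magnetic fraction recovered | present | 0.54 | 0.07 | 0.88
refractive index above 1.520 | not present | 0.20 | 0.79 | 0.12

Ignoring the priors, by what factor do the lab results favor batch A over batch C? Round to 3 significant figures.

0.954

Joint likelihood of the lab result pattern under each hypothesis (using 1 − P(present | H) for each absent lab result):
  batch A: 0.65 × 0.54 × (1 − 0.20) = 0.2808
  batch C: 0.38 × 0.88 × (1 − 0.12) = 0.29427
Bayes factor = 0.2808 / 0.29427 ≈ 0.954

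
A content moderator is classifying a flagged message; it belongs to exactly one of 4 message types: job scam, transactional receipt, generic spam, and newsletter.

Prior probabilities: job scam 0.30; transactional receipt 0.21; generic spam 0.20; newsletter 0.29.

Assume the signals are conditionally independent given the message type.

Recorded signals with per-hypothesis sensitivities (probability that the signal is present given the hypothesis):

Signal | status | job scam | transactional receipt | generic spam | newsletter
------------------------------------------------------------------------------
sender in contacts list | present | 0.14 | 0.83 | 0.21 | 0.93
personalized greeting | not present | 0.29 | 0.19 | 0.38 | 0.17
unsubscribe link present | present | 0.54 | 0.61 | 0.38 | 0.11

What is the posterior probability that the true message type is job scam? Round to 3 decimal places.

0.118

By Bayes' rule with conditional independence, the unnormalized weight for each hypothesis is prior × ∏ likelihoods (using 1 − P(present | H) for each absent signal):
  job scam: 0.30 × 0.14 × (1 − 0.29) × 0.54 = 0.016103
  transactional receipt: 0.21 × 0.83 × (1 − 0.19) × 0.61 = 0.086122
  generic spam: 0.20 × 0.21 × (1 − 0.38) × 0.38 = 0.0098952
  newsletter: 0.29 × 0.93 × (1 − 0.17) × 0.11 = 0.024624
The unnormalized weights sum to 0.13674.
P(job scam | evidence) = 0.016103 / 0.13674 ≈ 0.118.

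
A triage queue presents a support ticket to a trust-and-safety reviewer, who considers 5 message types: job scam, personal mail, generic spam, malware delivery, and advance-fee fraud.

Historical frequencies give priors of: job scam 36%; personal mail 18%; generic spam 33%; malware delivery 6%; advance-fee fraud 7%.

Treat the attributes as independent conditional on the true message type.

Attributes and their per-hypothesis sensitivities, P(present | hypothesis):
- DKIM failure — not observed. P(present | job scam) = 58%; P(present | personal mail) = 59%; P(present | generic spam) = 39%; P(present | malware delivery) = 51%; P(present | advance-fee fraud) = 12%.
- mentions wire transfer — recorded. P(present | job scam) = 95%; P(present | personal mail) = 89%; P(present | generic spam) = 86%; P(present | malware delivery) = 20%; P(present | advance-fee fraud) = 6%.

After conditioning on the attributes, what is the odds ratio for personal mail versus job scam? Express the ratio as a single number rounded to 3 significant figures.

0.457

The normalizing constant cancels in an odds ratio, so compute prior × likelihood for the two hypotheses only (using 1 − P(present | H) for each absent attribute):
  personal mail: 0.18 × (1 − 0.59) × 0.89 = 0.065682
  job scam: 0.36 × (1 − 0.58) × 0.95 = 0.14364
Odds(personal mail : job scam) = 0.065682 / 0.14364 ≈ 0.457.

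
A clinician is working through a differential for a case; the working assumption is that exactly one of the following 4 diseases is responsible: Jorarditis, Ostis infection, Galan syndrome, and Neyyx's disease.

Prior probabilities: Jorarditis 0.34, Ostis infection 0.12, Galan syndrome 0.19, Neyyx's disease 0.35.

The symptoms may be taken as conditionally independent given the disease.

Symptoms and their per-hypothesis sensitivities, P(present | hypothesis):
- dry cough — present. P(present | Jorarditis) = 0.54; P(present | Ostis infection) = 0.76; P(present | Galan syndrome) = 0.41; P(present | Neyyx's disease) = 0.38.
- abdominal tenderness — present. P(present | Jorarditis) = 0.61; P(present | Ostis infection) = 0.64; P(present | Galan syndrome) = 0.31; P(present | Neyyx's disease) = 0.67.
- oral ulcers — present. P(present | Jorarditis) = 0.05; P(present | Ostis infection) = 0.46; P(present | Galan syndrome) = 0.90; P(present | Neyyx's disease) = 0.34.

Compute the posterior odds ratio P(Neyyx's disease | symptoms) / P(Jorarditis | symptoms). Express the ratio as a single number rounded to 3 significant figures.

The normalizing constant cancels in an odds ratio, so compute prior × likelihood for the two hypotheses only:
  Neyyx's disease: 0.35 × 0.38 × 0.67 × 0.34 = 0.030297
  Jorarditis: 0.34 × 0.54 × 0.61 × 0.05 = 0.0055998
Posterior odds = 0.030297 / 0.0055998 ≈ 5.41.

5.41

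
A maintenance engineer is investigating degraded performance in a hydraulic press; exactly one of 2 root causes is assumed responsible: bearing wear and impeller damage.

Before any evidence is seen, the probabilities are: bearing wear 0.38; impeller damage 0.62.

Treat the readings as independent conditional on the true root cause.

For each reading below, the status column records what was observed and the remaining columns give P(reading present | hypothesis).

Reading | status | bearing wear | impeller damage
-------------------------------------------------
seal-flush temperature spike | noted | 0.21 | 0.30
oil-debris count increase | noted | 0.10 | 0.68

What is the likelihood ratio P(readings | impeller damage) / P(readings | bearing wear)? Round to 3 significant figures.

The Bayes factor is the ratio of the joint likelihoods of the reading pattern under the two hypotheses.
  impeller damage: 0.30 × 0.68 = 0.204
  bearing wear: 0.21 × 0.10 = 0.021
Bayes factor = 0.204 / 0.021 ≈ 9.71

9.71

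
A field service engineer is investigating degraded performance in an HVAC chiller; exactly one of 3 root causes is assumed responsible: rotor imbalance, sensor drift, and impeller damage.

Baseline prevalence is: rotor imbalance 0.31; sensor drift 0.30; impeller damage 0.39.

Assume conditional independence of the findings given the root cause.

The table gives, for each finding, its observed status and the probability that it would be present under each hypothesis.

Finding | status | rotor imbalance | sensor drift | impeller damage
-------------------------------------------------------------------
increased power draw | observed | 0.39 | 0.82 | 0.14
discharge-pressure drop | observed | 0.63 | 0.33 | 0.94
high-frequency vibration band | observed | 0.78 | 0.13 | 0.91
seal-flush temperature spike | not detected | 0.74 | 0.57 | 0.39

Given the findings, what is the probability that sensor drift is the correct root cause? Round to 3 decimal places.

Multiply each prior by the joint likelihood of the evidence pattern (using 1 − P(present | H) for each absent finding):
  rotor imbalance: 0.31 × 0.39 × 0.63 × 0.78 × (1 − 0.74) = 0.015447
  sensor drift: 0.30 × 0.82 × 0.33 × 0.13 × (1 − 0.57) = 0.004538
  impeller damage: 0.39 × 0.14 × 0.94 × 0.91 × (1 − 0.39) = 0.02849
Normalizing constant Z = 0.015447 + 0.004538 + 0.02849 = 0.048475.
P(sensor drift | evidence) = 0.004538 / 0.048475 ≈ 0.094.

0.094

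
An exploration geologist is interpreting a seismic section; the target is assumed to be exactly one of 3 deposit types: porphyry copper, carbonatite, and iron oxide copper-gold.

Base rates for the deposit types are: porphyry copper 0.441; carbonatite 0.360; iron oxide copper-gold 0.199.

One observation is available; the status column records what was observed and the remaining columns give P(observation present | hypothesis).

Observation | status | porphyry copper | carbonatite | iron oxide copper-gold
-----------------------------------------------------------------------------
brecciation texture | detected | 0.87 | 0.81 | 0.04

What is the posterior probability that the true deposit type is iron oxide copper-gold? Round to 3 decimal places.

By Bayes' rule, the unnormalized weight for each hypothesis is prior × likelihood:
  porphyry copper: 0.441 × 0.87 = 0.38367
  carbonatite: 0.360 × 0.81 = 0.2916
  iron oxide copper-gold: 0.199 × 0.04 = 0.00796
Normalizing constant Z = 0.38367 + 0.2916 + 0.00796 = 0.68323.
P(iron oxide copper-gold | evidence) = 0.00796 / 0.68323 ≈ 0.012.

0.012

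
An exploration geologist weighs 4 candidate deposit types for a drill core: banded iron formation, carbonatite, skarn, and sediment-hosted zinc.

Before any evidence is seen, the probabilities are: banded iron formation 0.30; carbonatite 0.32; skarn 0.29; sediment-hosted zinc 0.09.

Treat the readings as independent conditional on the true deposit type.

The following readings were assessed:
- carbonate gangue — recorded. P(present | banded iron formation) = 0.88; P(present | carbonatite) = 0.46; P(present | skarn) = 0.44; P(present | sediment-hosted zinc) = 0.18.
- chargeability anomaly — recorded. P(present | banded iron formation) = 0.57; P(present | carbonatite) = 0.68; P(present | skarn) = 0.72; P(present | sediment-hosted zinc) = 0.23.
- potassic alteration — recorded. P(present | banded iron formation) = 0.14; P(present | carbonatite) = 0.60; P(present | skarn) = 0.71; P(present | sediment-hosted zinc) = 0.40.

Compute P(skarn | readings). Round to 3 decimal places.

0.441

By Bayes' rule with conditional independence, the unnormalized weight for each hypothesis is prior × ∏ likelihoods:
  banded iron formation: 0.30 × 0.88 × 0.57 × 0.14 = 0.021067
  carbonatite: 0.32 × 0.46 × 0.68 × 0.60 = 0.060058
  skarn: 0.29 × 0.44 × 0.72 × 0.71 = 0.065229
  sediment-hosted zinc: 0.09 × 0.18 × 0.23 × 0.40 = 0.0014904
Normalizing constant Z = 0.021067 + 0.060058 + 0.065229 + 0.0014904 = 0.14784.
P(skarn | evidence) = 0.065229 / 0.14784 ≈ 0.441.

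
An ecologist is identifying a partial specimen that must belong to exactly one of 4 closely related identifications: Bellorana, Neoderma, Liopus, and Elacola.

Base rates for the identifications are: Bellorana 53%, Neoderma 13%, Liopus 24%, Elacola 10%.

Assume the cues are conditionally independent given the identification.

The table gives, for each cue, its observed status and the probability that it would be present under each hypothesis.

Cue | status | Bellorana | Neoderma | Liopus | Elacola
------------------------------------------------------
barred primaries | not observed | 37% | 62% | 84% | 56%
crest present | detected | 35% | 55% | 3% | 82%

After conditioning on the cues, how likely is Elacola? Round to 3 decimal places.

0.199

For each hypothesis, the unnormalized posterior weight is prior × product of the cue likelihoods (using 1 − P(present | H) for each absent cue):
  Bellorana: 0.53 × (1 − 0.37) × 0.35 = 0.11686
  Neoderma: 0.13 × (1 − 0.62) × 0.55 = 0.02717
  Liopus: 0.24 × (1 − 0.84) × 0.03 = 0.001152
  Elacola: 0.10 × (1 − 0.56) × 0.82 = 0.03608
Marginal likelihood of the evidence = 0.18127.
P(Elacola | evidence) = 0.03608 / 0.18127 ≈ 0.199.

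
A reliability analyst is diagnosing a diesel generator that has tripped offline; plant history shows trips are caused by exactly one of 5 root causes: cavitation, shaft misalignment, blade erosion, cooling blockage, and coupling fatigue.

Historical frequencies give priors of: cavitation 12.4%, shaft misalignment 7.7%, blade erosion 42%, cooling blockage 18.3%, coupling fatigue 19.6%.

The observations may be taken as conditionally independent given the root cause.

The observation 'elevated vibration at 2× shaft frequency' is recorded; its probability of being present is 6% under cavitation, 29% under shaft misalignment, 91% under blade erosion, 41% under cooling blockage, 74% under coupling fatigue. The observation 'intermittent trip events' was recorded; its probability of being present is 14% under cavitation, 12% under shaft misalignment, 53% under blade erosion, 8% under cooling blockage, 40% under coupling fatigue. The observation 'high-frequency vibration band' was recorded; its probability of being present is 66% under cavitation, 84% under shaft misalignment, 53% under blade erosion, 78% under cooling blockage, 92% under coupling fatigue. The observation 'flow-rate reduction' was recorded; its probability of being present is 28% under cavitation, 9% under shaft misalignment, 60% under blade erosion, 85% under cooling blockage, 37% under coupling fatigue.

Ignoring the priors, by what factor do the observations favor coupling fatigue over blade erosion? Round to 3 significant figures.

Joint likelihood of the evidence pattern under each hypothesis:
  coupling fatigue: 0.74 × 0.40 × 0.92 × 0.37 = 0.10076
  blade erosion: 0.91 × 0.53 × 0.53 × 0.60 = 0.15337
Bayes factor = 0.10076 / 0.15337 ≈ 0.657

0.657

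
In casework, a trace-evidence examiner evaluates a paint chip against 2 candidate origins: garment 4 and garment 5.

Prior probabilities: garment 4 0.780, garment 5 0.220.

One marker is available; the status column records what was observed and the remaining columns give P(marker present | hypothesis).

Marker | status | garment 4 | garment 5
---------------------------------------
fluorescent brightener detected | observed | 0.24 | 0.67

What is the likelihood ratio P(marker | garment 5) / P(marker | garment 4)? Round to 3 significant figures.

Likelihood of this marker under each hypothesis:
  garment 5: 0.67
  garment 4: 0.24
Bayes factor = 0.67 / 0.24 ≈ 2.79

2.79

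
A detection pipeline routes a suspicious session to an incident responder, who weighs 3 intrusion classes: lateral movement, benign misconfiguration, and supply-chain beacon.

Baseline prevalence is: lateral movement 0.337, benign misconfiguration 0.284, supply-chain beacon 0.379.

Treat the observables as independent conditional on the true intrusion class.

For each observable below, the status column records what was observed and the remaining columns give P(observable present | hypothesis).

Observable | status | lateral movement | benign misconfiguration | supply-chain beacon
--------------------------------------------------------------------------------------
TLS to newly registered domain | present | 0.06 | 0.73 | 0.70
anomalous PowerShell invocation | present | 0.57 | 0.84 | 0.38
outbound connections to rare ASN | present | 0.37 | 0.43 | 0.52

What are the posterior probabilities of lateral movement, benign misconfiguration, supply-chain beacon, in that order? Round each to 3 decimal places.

Multiply each prior by the joint likelihood of the observable pattern:
  lateral movement: 0.337 × 0.06 × 0.57 × 0.37 = 0.0042644
  benign misconfiguration: 0.284 × 0.73 × 0.84 × 0.43 = 0.074884
  supply-chain beacon: 0.379 × 0.70 × 0.38 × 0.52 = 0.052423
Normalizing constant Z = 0.0042644 + 0.074884 + 0.052423 = 0.13157.
P(lateral movement | evidence) = 0.0042644 / 0.13157 ≈ 0.032
P(benign misconfiguration | evidence) = 0.074884 / 0.13157 ≈ 0.569
P(supply-chain beacon | evidence) = 0.052423 / 0.13157 ≈ 0.398

0.032, 0.569, 0.398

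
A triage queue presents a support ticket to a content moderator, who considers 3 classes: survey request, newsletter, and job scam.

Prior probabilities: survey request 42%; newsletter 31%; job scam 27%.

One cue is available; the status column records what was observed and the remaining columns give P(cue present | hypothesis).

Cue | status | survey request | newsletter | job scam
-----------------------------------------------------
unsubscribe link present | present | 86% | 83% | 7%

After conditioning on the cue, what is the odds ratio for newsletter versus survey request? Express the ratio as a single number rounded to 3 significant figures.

0.712

Unnormalized posterior weight (prior times the cue likelihood) for each of the two hypotheses:
  newsletter: 0.310 × 0.83 = 0.2573
  survey request: 0.420 × 0.86 = 0.3612
Odds(newsletter : survey request) = 0.2573 / 0.3612 ≈ 0.712.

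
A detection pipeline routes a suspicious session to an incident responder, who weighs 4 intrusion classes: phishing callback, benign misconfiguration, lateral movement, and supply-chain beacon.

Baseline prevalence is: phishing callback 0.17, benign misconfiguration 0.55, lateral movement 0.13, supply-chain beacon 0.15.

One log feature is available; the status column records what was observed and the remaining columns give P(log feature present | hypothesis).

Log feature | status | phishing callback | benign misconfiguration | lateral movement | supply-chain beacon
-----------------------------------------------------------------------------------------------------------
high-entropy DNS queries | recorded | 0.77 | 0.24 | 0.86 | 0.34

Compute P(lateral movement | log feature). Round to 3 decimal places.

By Bayes' rule, the unnormalized weight for each hypothesis is prior × likelihood:
  phishing callback: 0.17 × 0.77 = 0.1309
  benign misconfiguration: 0.55 × 0.24 = 0.132
  lateral movement: 0.13 × 0.86 = 0.1118
  supply-chain beacon: 0.15 × 0.34 = 0.051
Marginal likelihood of the evidence = 0.4257.
P(lateral movement | evidence) = 0.1118 / 0.4257 ≈ 0.263.

0.263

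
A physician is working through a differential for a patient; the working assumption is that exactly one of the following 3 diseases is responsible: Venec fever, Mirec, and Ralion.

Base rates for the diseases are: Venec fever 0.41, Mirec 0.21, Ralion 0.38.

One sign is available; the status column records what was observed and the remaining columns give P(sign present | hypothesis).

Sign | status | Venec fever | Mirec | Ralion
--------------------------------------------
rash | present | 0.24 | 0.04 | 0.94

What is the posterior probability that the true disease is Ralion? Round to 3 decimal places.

0.770

For each hypothesis, the unnormalized posterior weight is prior × likelihood:
  Venec fever: 0.41 × 0.24 = 0.0984
  Mirec: 0.21 × 0.04 = 0.0084
  Ralion: 0.38 × 0.94 = 0.3572
The unnormalized weights sum to 0.464.
P(Ralion | evidence) = 0.3572 / 0.464 ≈ 0.770.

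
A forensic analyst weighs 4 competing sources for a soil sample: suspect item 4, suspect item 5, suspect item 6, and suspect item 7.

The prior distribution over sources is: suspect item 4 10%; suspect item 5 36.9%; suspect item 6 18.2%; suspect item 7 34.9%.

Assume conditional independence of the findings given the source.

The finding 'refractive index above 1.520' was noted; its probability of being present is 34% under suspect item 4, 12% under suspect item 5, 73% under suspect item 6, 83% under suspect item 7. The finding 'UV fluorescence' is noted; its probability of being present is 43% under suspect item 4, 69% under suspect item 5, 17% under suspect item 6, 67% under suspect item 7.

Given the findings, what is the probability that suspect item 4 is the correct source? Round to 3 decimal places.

0.056

For each hypothesis, the unnormalized posterior weight is prior × product of the finding likelihoods:
  suspect item 4: 0.100 × 0.34 × 0.43 = 0.01462
  suspect item 5: 0.369 × 0.12 × 0.69 = 0.030553
  suspect item 6: 0.182 × 0.73 × 0.17 = 0.022586
  suspect item 7: 0.349 × 0.83 × 0.67 = 0.19408
The unnormalized weights sum to 0.26184.
P(suspect item 4 | evidence) = 0.01462 / 0.26184 ≈ 0.056.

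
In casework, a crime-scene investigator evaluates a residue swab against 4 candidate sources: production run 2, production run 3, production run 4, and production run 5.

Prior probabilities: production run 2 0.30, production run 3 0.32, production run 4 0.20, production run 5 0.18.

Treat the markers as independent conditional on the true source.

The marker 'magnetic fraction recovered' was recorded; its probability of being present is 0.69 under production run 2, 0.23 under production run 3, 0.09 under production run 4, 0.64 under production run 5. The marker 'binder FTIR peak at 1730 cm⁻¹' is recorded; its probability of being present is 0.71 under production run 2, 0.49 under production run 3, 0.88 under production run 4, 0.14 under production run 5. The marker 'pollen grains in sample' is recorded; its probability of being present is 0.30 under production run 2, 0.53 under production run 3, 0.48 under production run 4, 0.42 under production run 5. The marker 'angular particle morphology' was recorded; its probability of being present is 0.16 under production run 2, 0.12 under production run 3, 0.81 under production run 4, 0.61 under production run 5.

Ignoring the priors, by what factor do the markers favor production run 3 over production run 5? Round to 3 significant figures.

The Bayes factor is the ratio of the joint likelihoods of the marker pattern under the two hypotheses.
  production run 3: 0.23 × 0.49 × 0.53 × 0.12 = 0.0071677
  production run 5: 0.64 × 0.14 × 0.42 × 0.61 = 0.022956
Bayes factor = 0.0071677 / 0.022956 ≈ 0.312

0.312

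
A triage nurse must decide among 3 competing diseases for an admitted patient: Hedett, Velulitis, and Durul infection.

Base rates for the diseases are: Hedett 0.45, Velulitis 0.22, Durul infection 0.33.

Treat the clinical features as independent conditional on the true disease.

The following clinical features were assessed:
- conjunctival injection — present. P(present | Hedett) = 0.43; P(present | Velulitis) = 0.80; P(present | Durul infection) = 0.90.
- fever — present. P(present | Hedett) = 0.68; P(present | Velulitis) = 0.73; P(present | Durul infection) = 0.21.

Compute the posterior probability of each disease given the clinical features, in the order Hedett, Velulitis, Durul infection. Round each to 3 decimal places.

0.408, 0.398, 0.193

By Bayes' rule with conditional independence, the unnormalized weight for each hypothesis is prior × ∏ likelihoods:
  Hedett: 0.45 × 0.43 × 0.68 = 0.13158
  Velulitis: 0.22 × 0.80 × 0.73 = 0.12848
  Durul infection: 0.33 × 0.90 × 0.21 = 0.06237
Normalizing constant Z = 0.13158 + 0.12848 + 0.06237 = 0.32243.
P(Hedett | evidence) = 0.13158 / 0.32243 ≈ 0.408
P(Velulitis | evidence) = 0.12848 / 0.32243 ≈ 0.398
P(Durul infection | evidence) = 0.06237 / 0.32243 ≈ 0.193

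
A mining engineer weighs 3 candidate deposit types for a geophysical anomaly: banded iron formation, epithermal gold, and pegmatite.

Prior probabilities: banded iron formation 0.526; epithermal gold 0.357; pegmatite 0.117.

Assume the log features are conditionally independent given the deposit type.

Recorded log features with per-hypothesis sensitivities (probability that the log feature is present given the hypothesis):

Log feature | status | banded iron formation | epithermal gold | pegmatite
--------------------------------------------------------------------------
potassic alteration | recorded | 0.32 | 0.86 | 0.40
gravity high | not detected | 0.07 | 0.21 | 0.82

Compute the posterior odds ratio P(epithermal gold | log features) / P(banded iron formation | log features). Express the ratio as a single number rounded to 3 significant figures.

1.55

The normalizing constant cancels in an odds ratio, so compute prior × likelihood for the two hypotheses only (using 1 − P(present | H) for each absent log feature):
  epithermal gold: 0.357 × 0.86 × (1 − 0.21) = 0.24255
  banded iron formation: 0.526 × 0.32 × (1 − 0.07) = 0.15654
Posterior odds = 0.24255 / 0.15654 ≈ 1.55.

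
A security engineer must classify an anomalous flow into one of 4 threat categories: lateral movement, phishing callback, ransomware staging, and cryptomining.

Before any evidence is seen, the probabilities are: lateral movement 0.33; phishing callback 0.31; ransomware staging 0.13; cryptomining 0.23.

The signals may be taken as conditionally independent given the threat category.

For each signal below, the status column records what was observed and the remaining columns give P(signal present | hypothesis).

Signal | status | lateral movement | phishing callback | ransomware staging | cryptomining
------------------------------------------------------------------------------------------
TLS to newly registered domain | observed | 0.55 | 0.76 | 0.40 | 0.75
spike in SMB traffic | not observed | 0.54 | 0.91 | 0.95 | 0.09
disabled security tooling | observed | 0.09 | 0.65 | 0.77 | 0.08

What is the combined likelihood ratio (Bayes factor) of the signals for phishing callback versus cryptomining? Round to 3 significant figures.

The Bayes factor is the ratio of the joint likelihoods of the signal pattern under the two hypotheses (using 1 − P(present | H) for each absent signal).
  phishing callback: 0.76 × (1 − 0.91) × 0.65 = 0.04446
  cryptomining: 0.75 × (1 − 0.09) × 0.08 = 0.0546
Bayes factor = 0.04446 / 0.0546 ≈ 0.814

0.814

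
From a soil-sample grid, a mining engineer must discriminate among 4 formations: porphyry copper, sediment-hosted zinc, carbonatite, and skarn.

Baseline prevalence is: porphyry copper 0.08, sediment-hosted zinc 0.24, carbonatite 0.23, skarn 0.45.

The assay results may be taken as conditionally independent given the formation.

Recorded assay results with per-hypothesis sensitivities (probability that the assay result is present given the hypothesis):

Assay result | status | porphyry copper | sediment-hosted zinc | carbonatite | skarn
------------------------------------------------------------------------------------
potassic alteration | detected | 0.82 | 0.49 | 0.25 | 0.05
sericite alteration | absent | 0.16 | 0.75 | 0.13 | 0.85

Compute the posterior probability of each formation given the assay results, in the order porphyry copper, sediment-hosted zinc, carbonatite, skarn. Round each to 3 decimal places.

0.400, 0.213, 0.363, 0.024

For each hypothesis, the unnormalized posterior weight is prior × product of the assay result likelihoods (using 1 − P(present | H) for each absent assay result):
  porphyry copper: 0.08 × 0.82 × (1 − 0.16) = 0.055104
  sediment-hosted zinc: 0.24 × 0.49 × (1 − 0.75) = 0.0294
  carbonatite: 0.23 × 0.25 × (1 − 0.13) = 0.050025
  skarn: 0.45 × 0.05 × (1 − 0.85) = 0.003375
Marginal likelihood of the evidence = 0.1379.
P(porphyry copper | evidence) = 0.055104 / 0.1379 ≈ 0.400
P(sediment-hosted zinc | evidence) = 0.0294 / 0.1379 ≈ 0.213
P(carbonatite | evidence) = 0.050025 / 0.1379 ≈ 0.363
P(skarn | evidence) = 0.003375 / 0.1379 ≈ 0.024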